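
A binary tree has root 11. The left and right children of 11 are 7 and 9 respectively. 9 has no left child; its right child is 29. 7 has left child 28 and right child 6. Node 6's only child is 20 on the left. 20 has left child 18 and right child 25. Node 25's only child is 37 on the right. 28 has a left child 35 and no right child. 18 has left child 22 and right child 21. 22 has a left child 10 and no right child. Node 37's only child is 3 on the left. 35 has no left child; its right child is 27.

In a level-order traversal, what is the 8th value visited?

Level-order visits nodes level by level from the root, left to right within each level.
Level 0: 11
Level 1: 7, 9
Level 2: 28, 6, 29
Level 3: 35, 20
Level 4: 27, 18, 25
Level 5: 22, 21, 37
Level 6: 10, 3
Full level-order sequence: 11, 7, 9, 28, 6, 29, 35, 20, 27, 18, 25, 22, 21, 37, 10, 3.

20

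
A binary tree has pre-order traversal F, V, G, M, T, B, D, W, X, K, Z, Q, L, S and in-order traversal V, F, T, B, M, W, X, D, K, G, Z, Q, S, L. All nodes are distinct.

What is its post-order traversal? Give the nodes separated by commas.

The first element of pre-order is the root; it splits in-order into left and right subtrees.
Root F: left subtree has 1 node {V}, right has 12 {T, B, M, W, X, D, K, G, Z, Q, S, L}.
  Root G: left subtree has 7 nodes {T, B, M, W, X, D, K}, right has 4 {Z, Q, S, L}.
    Root M: left subtree has 2 nodes {T, B}, right has 4 {W, X, D, K}.
      Root T: left subtree has 0 nodes { }, right has 1 {B}.
      Root D: left subtree has 2 nodes {W, X}, right has 1 {K}.
        Root W: left subtree has 0 nodes { }, right has 1 {X}.
    Root Z: left subtree has 0 nodes { }, right has 3 {Q, S, L}.
      Root Q: left subtree has 0 nodes { }, right has 2 {S, L}.
        Root L: left subtree has 1 node {S}, right has 0 { }.

V, B, T, X, W, K, D, M, S, L, Q, Z, G, F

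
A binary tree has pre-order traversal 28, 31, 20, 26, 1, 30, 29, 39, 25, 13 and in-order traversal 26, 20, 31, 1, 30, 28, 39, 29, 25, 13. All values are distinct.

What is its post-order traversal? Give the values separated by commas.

26, 20, 30, 1, 31, 39, 13, 25, 29, 28

The first element of pre-order is the root; it splits in-order into left and right subtrees.
Root 28: left subtree has 5 nodes {26, 20, 31, 1, 30}, right has 4 {39, 29, 25, 13}.
  Root 31: left subtree has 2 nodes {26, 20}, right has 2 {1, 30}.
    Root 20: left subtree has 1 node {26}, right has 0 { }.
    Root 1: left subtree has 0 nodes { }, right has 1 {30}.
  Root 29: left subtree has 1 node {39}, right has 2 {25, 13}.
    Root 25: left subtree has 0 nodes { }, right has 1 {13}.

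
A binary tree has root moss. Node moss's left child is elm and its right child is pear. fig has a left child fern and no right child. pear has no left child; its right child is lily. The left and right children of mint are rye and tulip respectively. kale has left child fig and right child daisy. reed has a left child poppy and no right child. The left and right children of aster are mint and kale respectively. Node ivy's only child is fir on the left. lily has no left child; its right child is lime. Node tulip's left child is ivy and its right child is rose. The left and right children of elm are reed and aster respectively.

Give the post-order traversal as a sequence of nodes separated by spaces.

Post-order visits the left subtree, then the right subtree, then the node.
At moss: go left to elm.
  At elm: go left to reed.
    At reed: go left to poppy.
      poppy is a leaf — visit poppy.
    At reed: no right child.
    Visit reed.
  At elm: go right to aster.
    At aster: go left to mint.
      At mint: go left to rye.
        rye is a leaf — visit rye.
      At mint: go right to tulip.
        At tulip: go left to ivy.
          At ivy: go left to fir.
            fir is a leaf — visit fir.
          At ivy: no right child.
          Visit ivy.
        At tulip: go right to rose.
          rose is a leaf — visit rose.
        Visit tulip.
      Visit mint.
    At aster: go right to kale.
      At kale: go left to fig.
        At fig: go left to fern.
          fern is a leaf — visit fern.
        At fig: no right child.
        Visit fig.
      At kale: go right to daisy.
        daisy is a leaf — visit daisy.
      Visit kale.
    Visit aster.
  Visit elm.
At moss: go right to pear.
  At pear: no left child.
  At pear: go right to lily.
    At lily: no left child.
    At lily: go right to lime.
      lime is a leaf — visit lime.
    Visit lily.
  Visit pear.
Visit moss.

poppy reed rye fir ivy rose tulip mint fern fig daisy kale aster elm lime lily pear moss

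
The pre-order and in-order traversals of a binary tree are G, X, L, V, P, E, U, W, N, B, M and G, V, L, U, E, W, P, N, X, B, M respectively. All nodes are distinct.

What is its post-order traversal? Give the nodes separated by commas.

V, U, W, E, N, P, L, M, B, X, G

The first element of pre-order is the root; it splits in-order into left and right subtrees.
Root G: left subtree has 0 nodes { }, right has 10 {V, L, U, E, W, P, N, X, B, M}.
  Root X: left subtree has 7 nodes {V, L, U, E, W, P, N}, right has 2 {B, M}.
    Root L: left subtree has 1 node {V}, right has 5 {U, E, W, P, N}.
      Root P: left subtree has 3 nodes {U, E, W}, right has 1 {N}.
        Root E: left subtree has 1 node {U}, right has 1 {W}.
    Root B: left subtree has 0 nodes { }, right has 1 {M}.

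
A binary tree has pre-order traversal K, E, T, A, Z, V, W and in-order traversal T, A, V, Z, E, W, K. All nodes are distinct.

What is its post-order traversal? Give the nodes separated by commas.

The first element of pre-order is the root; it splits in-order into left and right subtrees.
Root K: left subtree has 6 nodes {T, A, V, Z, E, W}, right has 0 { }.
  Root E: left subtree has 4 nodes {T, A, V, Z}, right has 1 {W}.
    Root T: left subtree has 0 nodes { }, right has 3 {A, V, Z}.
      Root A: left subtree has 0 nodes { }, right has 2 {V, Z}.
        Root Z: left subtree has 1 node {V}, right has 0 { }.

V, Z, A, T, W, E, K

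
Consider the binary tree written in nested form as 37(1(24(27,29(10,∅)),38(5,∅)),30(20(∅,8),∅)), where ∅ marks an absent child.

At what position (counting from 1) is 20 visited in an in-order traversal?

In-order visits the left subtree, then the node, then the right subtree.
At 37: go left to 1.
  At 1: go left to 24.
    At 24: go left to 27.
      27 is a leaf — visit 27.
    Visit 24.
    At 24: go right to 29.
      At 29: go left to 10.
        10 is a leaf — visit 10.
      Visit 29.
      At 29: no right child.
  Visit 1.
  At 1: go right to 38.
    At 38: go left to 5.
      5 is a leaf — visit 5.
    Visit 38.
    At 38: no right child.
Visit 37.
At 37: go right to 30.
  At 30: go left to 20.
    At 20: no left child.
    Visit 20.
    At 20: go right to 8.
      8 is a leaf — visit 8.
  Visit 30.
  At 30: no right child.
Full in-order sequence: 27, 24, 10, 29, 1, 5, 38, 37, 20, 8, 30.

9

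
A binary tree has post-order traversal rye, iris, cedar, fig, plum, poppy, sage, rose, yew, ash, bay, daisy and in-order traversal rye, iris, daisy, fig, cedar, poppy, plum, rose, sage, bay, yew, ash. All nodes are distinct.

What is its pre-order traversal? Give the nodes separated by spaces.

daisy iris rye bay rose poppy fig cedar plum sage ash yew

The last element of post-order is the root; it splits in-order into left and right subtrees.
Root daisy: left subtree has 2 nodes {rye, iris}, right has 9 {fig, cedar, poppy, plum, rose, sage, bay, yew, ash}.
  Root iris: left subtree has 1 node {rye}, right has 0 { }.
  Root bay: left subtree has 6 nodes {fig, cedar, poppy, plum, rose, sage}, right has 2 {yew, ash}.
    Root rose: left subtree has 4 nodes {fig, cedar, poppy, plum}, right has 1 {sage}.
      Root poppy: left subtree has 2 nodes {fig, cedar}, right has 1 {plum}.
        Root fig: left subtree has 0 nodes { }, right has 1 {cedar}.
    Root ash: left subtree has 1 node {yew}, right has 0 { }.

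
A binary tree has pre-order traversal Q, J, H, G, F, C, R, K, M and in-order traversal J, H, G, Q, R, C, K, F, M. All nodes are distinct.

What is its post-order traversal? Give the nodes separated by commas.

The first element of pre-order is the root; it splits in-order into left and right subtrees.
Root Q: left subtree has 3 nodes {J, H, G}, right has 5 {R, C, K, F, M}.
  Root J: left subtree has 0 nodes { }, right has 2 {H, G}.
    Root H: left subtree has 0 nodes { }, right has 1 {G}.
  Root F: left subtree has 3 nodes {R, C, K}, right has 1 {M}.
    Root C: left subtree has 1 node {R}, right has 1 {K}.

G, H, J, R, K, C, M, F, Q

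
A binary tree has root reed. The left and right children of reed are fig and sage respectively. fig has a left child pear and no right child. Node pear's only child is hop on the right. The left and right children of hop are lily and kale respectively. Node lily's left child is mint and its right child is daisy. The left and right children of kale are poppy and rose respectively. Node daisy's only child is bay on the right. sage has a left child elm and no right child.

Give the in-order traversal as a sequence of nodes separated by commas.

In-order visits the left subtree, then the node, then the right subtree.
At reed: go left to fig.
  At fig: go left to pear.
    At pear: no left child.
    Visit pear.
    At pear: go right to hop.
      At hop: go left to lily.
        At lily: go left to mint.
          mint is a leaf — visit mint.
        Visit lily.
        At lily: go right to daisy.
          At daisy: no left child.
          Visit daisy.
          At daisy: go right to bay.
            bay is a leaf — visit bay.
      Visit hop.
      At hop: go right to kale.
        At kale: go left to poppy.
          poppy is a leaf — visit poppy.
        Visit kale.
        At kale: go right to rose.
          rose is a leaf — visit rose.
  Visit fig.
  At fig: no right child.
Visit reed.
At reed: go right to sage.
  At sage: go left to elm.
    elm is a leaf — visit elm.
  Visit sage.
  At sage: no right child.

pear, mint, lily, daisy, bay, hop, poppy, kale, rose, fig, reed, elm, sage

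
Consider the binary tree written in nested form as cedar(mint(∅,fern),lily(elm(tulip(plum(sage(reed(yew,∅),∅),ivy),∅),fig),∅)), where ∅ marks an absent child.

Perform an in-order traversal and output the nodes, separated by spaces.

mint fern cedar yew reed sage plum ivy tulip elm fig lily

In-order visits the left subtree, then the node, then the right subtree.
At cedar: go left to mint.
  At mint: no left child.
  Visit mint.
  At mint: go right to fern.
    fern is a leaf — visit fern.
Visit cedar.
At cedar: go right to lily.
  At lily: go left to elm.
    At elm: go left to tulip.
      At tulip: go left to plum.
        At plum: go left to sage.
          At sage: go left to reed.
            At reed: go left to yew.
              yew is a leaf — visit yew.
            Visit reed.
            At reed: no right child.
          Visit sage.
          At sage: no right child.
        Visit plum.
        At plum: go right to ivy.
          ivy is a leaf — visit ivy.
      Visit tulip.
      At tulip: no right child.
    Visit elm.
    At elm: go right to fig.
      fig is a leaf — visit fig.
  Visit lily.
  At lily: no right child.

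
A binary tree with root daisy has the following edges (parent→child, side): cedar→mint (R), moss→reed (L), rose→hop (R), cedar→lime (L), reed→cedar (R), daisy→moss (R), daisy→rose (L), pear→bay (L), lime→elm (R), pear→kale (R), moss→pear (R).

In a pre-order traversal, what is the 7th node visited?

Pre-order visits the node, then its left subtree, then its right subtree.
Visit daisy.
At daisy: go left to rose.
  Visit rose.
  At rose: no left child.
  At rose: go right to hop.
    hop is a leaf — visit hop.
At daisy: go right to moss.
  Visit moss.
  At moss: go left to reed.
    Visit reed.
    At reed: no left child.
    At reed: go right to cedar.
      Visit cedar.
      At cedar: go left to lime.
        Visit lime.
        At lime: no left child.
        At lime: go right to elm.
          elm is a leaf — visit elm.
      At cedar: go right to mint.
        mint is a leaf — visit mint.
  At moss: go right to pear.
    Visit pear.
    At pear: go left to bay.
      bay is a leaf — visit bay.
    At pear: go right to kale.
      kale is a leaf — visit kale.
Full pre-order sequence: daisy, rose, hop, moss, reed, cedar, lime, elm, mint, pear, bay, kale.

lime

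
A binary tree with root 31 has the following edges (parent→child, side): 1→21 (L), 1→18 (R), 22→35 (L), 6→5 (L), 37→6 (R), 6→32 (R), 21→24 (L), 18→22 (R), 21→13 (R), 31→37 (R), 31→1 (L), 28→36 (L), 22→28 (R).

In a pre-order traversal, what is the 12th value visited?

6

Pre-order visits the node, then its left subtree, then its right subtree.
Visit 31.
At 31: go left to 1.
  Visit 1.
  At 1: go left to 21.
    Visit 21.
    At 21: go left to 24.
      24 is a leaf — visit 24.
    At 21: go right to 13.
      13 is a leaf — visit 13.
  At 1: go right to 18.
    Visit 18.
    At 18: no left child.
    At 18: go right to 22.
      Visit 22.
      At 22: go left to 35.
        35 is a leaf — visit 35.
      At 22: go right to 28.
        Visit 28.
        At 28: go left to 36.
          36 is a leaf — visit 36.
        At 28: no right child.
At 31: go right to 37.
  Visit 37.
  At 37: no left child.
  At 37: go right to 6.
    Visit 6.
    At 6: go left to 5.
      5 is a leaf — visit 5.
    At 6: go right to 32.
      32 is a leaf — visit 32.
Full pre-order sequence: 31, 1, 21, 24, 13, 18, 22, 35, 28, 36, 37, 6, 5, 32.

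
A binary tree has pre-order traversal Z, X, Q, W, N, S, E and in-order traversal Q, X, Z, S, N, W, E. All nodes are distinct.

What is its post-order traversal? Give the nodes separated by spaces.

Q X S N E W Z

The first element of pre-order is the root; it splits in-order into left and right subtrees.
Root Z: left subtree has 2 nodes {Q, X}, right has 4 {S, N, W, E}.
  Root X: left subtree has 1 node {Q}, right has 0 { }.
  Root W: left subtree has 2 nodes {S, N}, right has 1 {E}.
    Root N: left subtree has 1 node {S}, right has 0 { }.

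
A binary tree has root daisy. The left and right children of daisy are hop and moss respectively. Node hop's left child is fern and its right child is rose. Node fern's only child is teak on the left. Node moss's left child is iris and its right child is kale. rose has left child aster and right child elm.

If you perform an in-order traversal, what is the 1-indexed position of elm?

In-order visits the left subtree, then the node, then the right subtree.
At daisy: go left to hop.
  At hop: go left to fern.
    At fern: go left to teak.
      teak is a leaf — visit teak.
    Visit fern.
    At fern: no right child.
  Visit hop.
  At hop: go right to rose.
    At rose: go left to aster.
      aster is a leaf — visit aster.
    Visit rose.
    At rose: go right to elm.
      elm is a leaf — visit elm.
Visit daisy.
At daisy: go right to moss.
  At moss: go left to iris.
    iris is a leaf — visit iris.
  Visit moss.
  At moss: go right to kale.
    kale is a leaf — visit kale.
Full in-order sequence: teak, fern, hop, aster, rose, elm, daisy, iris, moss, kale.

6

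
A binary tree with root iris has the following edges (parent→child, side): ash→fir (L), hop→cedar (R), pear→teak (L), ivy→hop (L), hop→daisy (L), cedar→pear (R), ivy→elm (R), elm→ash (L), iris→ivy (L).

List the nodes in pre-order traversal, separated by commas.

Pre-order visits the node, then its left subtree, then its right subtree.
Visit iris.
At iris: go left to ivy.
  Visit ivy.
  At ivy: go left to hop.
    Visit hop.
    At hop: go left to daisy.
      daisy is a leaf — visit daisy.
    At hop: go right to cedar.
      Visit cedar.
      At cedar: no left child.
      At cedar: go right to pear.
        Visit pear.
        At pear: go left to teak.
          teak is a leaf — visit teak.
        At pear: no right child.
  At ivy: go right to elm.
    Visit elm.
    At elm: go left to ash.
      Visit ash.
      At ash: go left to fir.
        fir is a leaf — visit fir.
      At ash: no right child.
    At elm: no right child.
At iris: no right child.

iris, ivy, hop, daisy, cedar, pear, teak, elm, ash, fir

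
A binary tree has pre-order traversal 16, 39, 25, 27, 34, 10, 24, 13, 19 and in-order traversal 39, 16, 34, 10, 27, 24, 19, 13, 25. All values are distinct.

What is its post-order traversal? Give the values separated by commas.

The first element of pre-order is the root; it splits in-order into left and right subtrees.
Root 16: left subtree has 1 node {39}, right has 7 {34, 10, 27, 24, 19, 13, 25}.
  Root 25: left subtree has 6 nodes {34, 10, 27, 24, 19, 13}, right has 0 { }.
    Root 27: left subtree has 2 nodes {34, 10}, right has 3 {24, 19, 13}.
      Root 34: left subtree has 0 nodes { }, right has 1 {10}.
      Root 24: left subtree has 0 nodes { }, right has 2 {19, 13}.
        Root 13: left subtree has 1 node {19}, right has 0 { }.

39, 10, 34, 19, 13, 24, 27, 25, 16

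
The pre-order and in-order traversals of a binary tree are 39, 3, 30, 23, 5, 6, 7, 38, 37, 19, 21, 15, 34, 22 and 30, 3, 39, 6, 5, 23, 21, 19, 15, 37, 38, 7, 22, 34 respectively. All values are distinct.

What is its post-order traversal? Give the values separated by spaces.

30 3 6 5 21 15 19 37 38 22 34 7 23 39

The first element of pre-order is the root; it splits in-order into left and right subtrees.
Root 39: left subtree has 2 nodes {30, 3}, right has 11 {6, 5, 23, 21, 19, 15, 37, 38, 7, 22, 34}.
  Root 3: left subtree has 1 node {30}, right has 0 { }.
  Root 23: left subtree has 2 nodes {6, 5}, right has 8 {21, 19, 15, 37, 38, 7, 22, 34}.
    Root 5: left subtree has 1 node {6}, right has 0 { }.
    Root 7: left subtree has 5 nodes {21, 19, 15, 37, 38}, right has 2 {22, 34}.
      Root 38: left subtree has 4 nodes {21, 19, 15, 37}, right has 0 { }.
        Root 37: left subtree has 3 nodes {21, 19, 15}, right has 0 { }.
          Root 19: left subtree has 1 node {21}, right has 1 {15}.
      Root 34: left subtree has 1 node {22}, right has 0 { }.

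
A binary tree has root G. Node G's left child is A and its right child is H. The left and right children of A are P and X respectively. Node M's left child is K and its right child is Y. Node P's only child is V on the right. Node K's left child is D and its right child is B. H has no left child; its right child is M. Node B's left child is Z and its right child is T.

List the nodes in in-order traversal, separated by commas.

P, V, A, X, G, H, D, K, Z, B, T, M, Y

In-order visits the left subtree, then the node, then the right subtree.
At G: go left to A.
  At A: go left to P.
    At P: no left child.
    Visit P.
    At P: go right to V.
      V is a leaf — visit V.
  Visit A.
  At A: go right to X.
    X is a leaf — visit X.
Visit G.
At G: go right to H.
  At H: no left child.
  Visit H.
  At H: go right to M.
    At M: go left to K.
      At K: go left to D.
        D is a leaf — visit D.
      Visit K.
      At K: go right to B.
        At B: go left to Z.
          Z is a leaf — visit Z.
        Visit B.
        At B: go right to T.
          T is a leaf — visit T.
    Visit M.
    At M: go right to Y.
      Y is a leaf — visit Y.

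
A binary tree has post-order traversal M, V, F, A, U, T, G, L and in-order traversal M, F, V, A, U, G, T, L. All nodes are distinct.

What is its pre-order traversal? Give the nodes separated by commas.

The last element of post-order is the root; it splits in-order into left and right subtrees.
Root L: left subtree has 7 nodes {M, F, V, A, U, G, T}, right has 0 { }.
  Root G: left subtree has 5 nodes {M, F, V, A, U}, right has 1 {T}.
    Root U: left subtree has 4 nodes {M, F, V, A}, right has 0 { }.
      Root A: left subtree has 3 nodes {M, F, V}, right has 0 { }.
        Root F: left subtree has 1 node {M}, right has 1 {V}.

L, G, U, A, F, M, V, T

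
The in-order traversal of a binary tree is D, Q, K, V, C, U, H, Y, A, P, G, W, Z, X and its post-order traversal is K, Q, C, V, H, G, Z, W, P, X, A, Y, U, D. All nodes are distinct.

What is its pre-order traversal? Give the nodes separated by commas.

D, U, V, Q, K, C, Y, H, A, X, P, W, G, Z

The last element of post-order is the root; it splits in-order into left and right subtrees.
Root D: left subtree has 0 nodes { }, right has 13 {Q, K, V, C, U, H, Y, A, P, G, W, Z, X}.
  Root U: left subtree has 4 nodes {Q, K, V, C}, right has 8 {H, Y, A, P, G, W, Z, X}.
    Root V: left subtree has 2 nodes {Q, K}, right has 1 {C}.
      Root Q: left subtree has 0 nodes { }, right has 1 {K}.
    Root Y: left subtree has 1 node {H}, right has 6 {A, P, G, W, Z, X}.
      Root A: left subtree has 0 nodes { }, right has 5 {P, G, W, Z, X}.
        Root X: left subtree has 4 nodes {P, G, W, Z}, right has 0 { }.
          Root P: left subtree has 0 nodes { }, right has 3 {G, W, Z}.
            Root W: left subtree has 1 node {G}, right has 1 {Z}.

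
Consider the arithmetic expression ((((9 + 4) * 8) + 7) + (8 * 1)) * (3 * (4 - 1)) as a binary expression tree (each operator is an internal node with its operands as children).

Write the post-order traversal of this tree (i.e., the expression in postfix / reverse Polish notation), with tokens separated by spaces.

Post-order on an expression tree gives postfix notation: for each operator, emit left operand, right operand, then the operator.

9 4 + 8 * 7 + 8 1 * + 3 4 1 - * *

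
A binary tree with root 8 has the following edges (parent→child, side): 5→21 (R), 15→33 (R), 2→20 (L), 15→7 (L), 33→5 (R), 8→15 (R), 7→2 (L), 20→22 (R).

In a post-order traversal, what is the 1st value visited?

22

Post-order visits the left subtree, then the right subtree, then the node.
At 8: no left child.
At 8: go right to 15.
  At 15: go left to 7.
    At 7: go left to 2.
      At 2: go left to 20.
        At 20: no left child.
        At 20: go right to 22.
          22 is a leaf — visit 22.
        Visit 20.
      At 2: no right child.
      Visit 2.
    At 7: no right child.
    Visit 7.
  At 15: go right to 33.
    At 33: no left child.
    At 33: go right to 5.
      At 5: no left child.
      At 5: go right to 21.
        21 is a leaf — visit 21.
      Visit 5.
    Visit 33.
  Visit 15.
Visit 8.
Full post-order sequence: 22, 20, 2, 7, 21, 5, 33, 15, 8.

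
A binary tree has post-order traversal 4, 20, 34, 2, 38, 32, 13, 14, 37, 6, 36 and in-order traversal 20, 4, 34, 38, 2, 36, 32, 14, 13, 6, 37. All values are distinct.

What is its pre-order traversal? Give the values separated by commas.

The last element of post-order is the root; it splits in-order into left and right subtrees.
Root 36: left subtree has 5 nodes {20, 4, 34, 38, 2}, right has 5 {32, 14, 13, 6, 37}.
  Root 38: left subtree has 3 nodes {20, 4, 34}, right has 1 {2}.
    Root 34: left subtree has 2 nodes {20, 4}, right has 0 { }.
      Root 20: left subtree has 0 nodes { }, right has 1 {4}.
  Root 6: left subtree has 3 nodes {32, 14, 13}, right has 1 {37}.
    Root 14: left subtree has 1 node {32}, right has 1 {13}.

36, 38, 34, 20, 4, 2, 6, 14, 32, 13, 37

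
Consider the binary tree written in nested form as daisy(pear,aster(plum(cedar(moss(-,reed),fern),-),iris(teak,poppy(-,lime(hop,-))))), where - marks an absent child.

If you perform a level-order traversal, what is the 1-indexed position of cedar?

6

Level-order visits nodes level by level from the root, left to right within each level.
Level 0: daisy
Level 1: pear, aster
Level 2: plum, iris
Level 3: cedar, teak, poppy
Level 4: moss, fern, lime
Level 5: reed, hop
Full level-order sequence: daisy, pear, aster, plum, iris, cedar, teak, poppy, moss, fern, lime, reed, hop.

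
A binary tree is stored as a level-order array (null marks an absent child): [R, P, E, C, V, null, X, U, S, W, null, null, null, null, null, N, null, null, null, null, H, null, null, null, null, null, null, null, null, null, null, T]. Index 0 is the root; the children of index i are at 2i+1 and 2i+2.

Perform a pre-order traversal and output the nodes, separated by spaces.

R P C U N T S V W H E X

Pre-order visits the node, then its left subtree, then its right subtree.
Visit R.
At R: go left to P.
  Visit P.
  At P: go left to C.
    Visit C.
    At C: go left to U.
      Visit U.
      At U: go left to N.
        Visit N.
        At N: go left to T.
          T is a leaf — visit T.
        At N: no right child.
      At U: no right child.
    At C: go right to S.
      S is a leaf — visit S.
  At P: go right to V.
    Visit V.
    At V: go left to W.
      Visit W.
      At W: no left child.
      At W: go right to H.
        H is a leaf — visit H.
    At V: no right child.
At R: go right to E.
  Visit E.
  At E: no left child.
  At E: go right to X.
    X is a leaf — visit X.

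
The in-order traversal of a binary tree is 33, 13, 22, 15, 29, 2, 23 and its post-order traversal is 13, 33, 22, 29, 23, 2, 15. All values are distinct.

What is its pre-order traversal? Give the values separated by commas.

The last element of post-order is the root; it splits in-order into left and right subtrees.
Root 15: left subtree has 3 nodes {33, 13, 22}, right has 3 {29, 2, 23}.
  Root 22: left subtree has 2 nodes {33, 13}, right has 0 { }.
    Root 33: left subtree has 0 nodes { }, right has 1 {13}.
  Root 2: left subtree has 1 node {29}, right has 1 {23}.

15, 22, 33, 13, 2, 29, 23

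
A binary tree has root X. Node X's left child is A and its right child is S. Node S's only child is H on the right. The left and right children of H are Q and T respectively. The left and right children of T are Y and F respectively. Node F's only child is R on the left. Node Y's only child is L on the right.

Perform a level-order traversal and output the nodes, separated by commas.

X, A, S, H, Q, T, Y, F, L, R

Level-order visits nodes level by level from the root, left to right within each level.
Level 0: X
Level 1: A, S
Level 2: H
Level 3: Q, T
Level 4: Y, F
Level 5: L, R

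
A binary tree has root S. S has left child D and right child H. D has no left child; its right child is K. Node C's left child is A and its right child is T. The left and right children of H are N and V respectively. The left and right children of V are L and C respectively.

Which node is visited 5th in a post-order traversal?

Post-order visits the left subtree, then the right subtree, then the node.
At S: go left to D.
  At D: no left child.
  At D: go right to K.
    K is a leaf — visit K.
  Visit D.
At S: go right to H.
  At H: go left to N.
    N is a leaf — visit N.
  At H: go right to V.
    At V: go left to L.
      L is a leaf — visit L.
    At V: go right to C.
      At C: go left to A.
        A is a leaf — visit A.
      At C: go right to T.
        T is a leaf — visit T.
      Visit C.
    Visit V.
  Visit H.
Visit S.
Full post-order sequence: K, D, N, L, A, T, C, V, H, S.

A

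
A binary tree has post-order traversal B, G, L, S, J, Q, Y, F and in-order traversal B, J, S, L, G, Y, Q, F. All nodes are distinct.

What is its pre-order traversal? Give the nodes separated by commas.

The last element of post-order is the root; it splits in-order into left and right subtrees.
Root F: left subtree has 7 nodes {B, J, S, L, G, Y, Q}, right has 0 { }.
  Root Y: left subtree has 5 nodes {B, J, S, L, G}, right has 1 {Q}.
    Root J: left subtree has 1 node {B}, right has 3 {S, L, G}.
      Root S: left subtree has 0 nodes { }, right has 2 {L, G}.
        Root L: left subtree has 0 nodes { }, right has 1 {G}.

F, Y, J, B, S, L, G, Q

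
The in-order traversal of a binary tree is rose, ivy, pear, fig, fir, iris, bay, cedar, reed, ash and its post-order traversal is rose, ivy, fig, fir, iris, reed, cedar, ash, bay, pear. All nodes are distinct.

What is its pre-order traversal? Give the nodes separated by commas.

The last element of post-order is the root; it splits in-order into left and right subtrees.
Root pear: left subtree has 2 nodes {rose, ivy}, right has 7 {fig, fir, iris, bay, cedar, reed, ash}.
  Root ivy: left subtree has 1 node {rose}, right has 0 { }.
  Root bay: left subtree has 3 nodes {fig, fir, iris}, right has 3 {cedar, reed, ash}.
    Root iris: left subtree has 2 nodes {fig, fir}, right has 0 { }.
      Root fir: left subtree has 1 node {fig}, right has 0 { }.
    Root ash: left subtree has 2 nodes {cedar, reed}, right has 0 { }.
      Root cedar: left subtree has 0 nodes { }, right has 1 {reed}.

pear, ivy, rose, bay, iris, fir, fig, ash, cedar, reed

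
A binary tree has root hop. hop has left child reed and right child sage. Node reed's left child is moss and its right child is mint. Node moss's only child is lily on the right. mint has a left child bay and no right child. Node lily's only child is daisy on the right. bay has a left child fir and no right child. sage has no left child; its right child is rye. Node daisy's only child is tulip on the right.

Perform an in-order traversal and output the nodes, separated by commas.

In-order visits the left subtree, then the node, then the right subtree.
At hop: go left to reed.
  At reed: go left to moss.
    At moss: no left child.
    Visit moss.
    At moss: go right to lily.
      At lily: no left child.
      Visit lily.
      At lily: go right to daisy.
        At daisy: no left child.
        Visit daisy.
        At daisy: go right to tulip.
          tulip is a leaf — visit tulip.
  Visit reed.
  At reed: go right to mint.
    At mint: go left to bay.
      At bay: go left to fir.
        fir is a leaf — visit fir.
      Visit bay.
      At bay: no right child.
    Visit mint.
    At mint: no right child.
Visit hop.
At hop: go right to sage.
  At sage: no left child.
  Visit sage.
  At sage: go right to rye.
    rye is a leaf — visit rye.

moss, lily, daisy, tulip, reed, fir, bay, mint, hop, sage, rye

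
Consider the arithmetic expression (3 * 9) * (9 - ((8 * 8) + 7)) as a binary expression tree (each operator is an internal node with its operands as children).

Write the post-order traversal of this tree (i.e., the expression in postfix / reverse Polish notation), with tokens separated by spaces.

Post-order on an expression tree gives postfix notation: for each operator, emit left operand, right operand, then the operator.

3 9 * 9 8 8 * 7 + - *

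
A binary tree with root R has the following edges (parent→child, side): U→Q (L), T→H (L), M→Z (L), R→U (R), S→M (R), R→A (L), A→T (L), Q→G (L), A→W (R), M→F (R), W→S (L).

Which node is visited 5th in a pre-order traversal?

W

Pre-order visits the node, then its left subtree, then its right subtree.
Visit R.
At R: go left to A.
  Visit A.
  At A: go left to T.
    Visit T.
    At T: go left to H.
      H is a leaf — visit H.
    At T: no right child.
  At A: go right to W.
    Visit W.
    At W: go left to S.
      Visit S.
      At S: no left child.
      At S: go right to M.
        Visit M.
        At M: go left to Z.
          Z is a leaf — visit Z.
        At M: go right to F.
          F is a leaf — visit F.
    At W: no right child.
At R: go right to U.
  Visit U.
  At U: go left to Q.
    Visit Q.
    At Q: go left to G.
      G is a leaf — visit G.
    At Q: no right child.
  At U: no right child.
Full pre-order sequence: R, A, T, H, W, S, M, Z, F, U, Q, G.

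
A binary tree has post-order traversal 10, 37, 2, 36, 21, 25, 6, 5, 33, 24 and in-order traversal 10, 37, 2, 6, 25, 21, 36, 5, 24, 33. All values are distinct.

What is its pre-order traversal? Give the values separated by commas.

24, 5, 6, 2, 37, 10, 25, 21, 36, 33

The last element of post-order is the root; it splits in-order into left and right subtrees.
Root 24: left subtree has 8 nodes {10, 37, 2, 6, 25, 21, 36, 5}, right has 1 {33}.
  Root 5: left subtree has 7 nodes {10, 37, 2, 6, 25, 21, 36}, right has 0 { }.
    Root 6: left subtree has 3 nodes {10, 37, 2}, right has 3 {25, 21, 36}.
      Root 2: left subtree has 2 nodes {10, 37}, right has 0 { }.
        Root 37: left subtree has 1 node {10}, right has 0 { }.
      Root 25: left subtree has 0 nodes { }, right has 2 {21, 36}.
        Root 21: left subtree has 0 nodes { }, right has 1 {36}.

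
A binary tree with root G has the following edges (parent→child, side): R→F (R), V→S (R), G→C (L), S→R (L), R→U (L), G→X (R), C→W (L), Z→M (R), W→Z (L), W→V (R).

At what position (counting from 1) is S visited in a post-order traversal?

6

Post-order visits the left subtree, then the right subtree, then the node.
At G: go left to C.
  At C: go left to W.
    At W: go left to Z.
      At Z: no left child.
      At Z: go right to M.
        M is a leaf — visit M.
      Visit Z.
    At W: go right to V.
      At V: no left child.
      At V: go right to S.
        At S: go left to R.
          At R: go left to U.
            U is a leaf — visit U.
          At R: go right to F.
            F is a leaf — visit F.
          Visit R.
        At S: no right child.
        Visit S.
      Visit V.
    Visit W.
  At C: no right child.
  Visit C.
At G: go right to X.
  X is a leaf — visit X.
Visit G.
Full post-order sequence: M, Z, U, F, R, S, V, W, C, X, G.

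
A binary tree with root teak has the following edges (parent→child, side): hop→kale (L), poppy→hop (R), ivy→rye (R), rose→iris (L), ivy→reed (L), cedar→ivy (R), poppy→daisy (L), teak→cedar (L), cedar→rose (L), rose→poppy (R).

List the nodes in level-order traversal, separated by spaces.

teak cedar rose ivy iris poppy reed rye daisy hop kale

Level-order visits nodes level by level from the root, left to right within each level.
Level 0: teak
Level 1: cedar
Level 2: rose, ivy
Level 3: iris, poppy, reed, rye
Level 4: daisy, hop
Level 5: kale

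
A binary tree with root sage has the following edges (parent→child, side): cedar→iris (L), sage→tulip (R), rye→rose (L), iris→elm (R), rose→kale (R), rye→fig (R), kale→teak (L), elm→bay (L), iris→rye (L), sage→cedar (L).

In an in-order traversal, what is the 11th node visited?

In-order visits the left subtree, then the node, then the right subtree.
At sage: go left to cedar.
  At cedar: go left to iris.
    At iris: go left to rye.
      At rye: go left to rose.
        At rose: no left child.
        Visit rose.
        At rose: go right to kale.
          At kale: go left to teak.
            teak is a leaf — visit teak.
          Visit kale.
          At kale: no right child.
      Visit rye.
      At rye: go right to fig.
        fig is a leaf — visit fig.
    Visit iris.
    At iris: go right to elm.
      At elm: go left to bay.
        bay is a leaf — visit bay.
      Visit elm.
      At elm: no right child.
  Visit cedar.
  At cedar: no right child.
Visit sage.
At sage: go right to tulip.
  tulip is a leaf — visit tulip.
Full in-order sequence: rose, teak, kale, rye, fig, iris, bay, elm, cedar, sage, tulip.

tulip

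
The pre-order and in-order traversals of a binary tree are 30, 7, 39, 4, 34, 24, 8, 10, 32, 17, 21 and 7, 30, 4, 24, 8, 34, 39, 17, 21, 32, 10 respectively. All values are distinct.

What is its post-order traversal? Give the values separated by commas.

The first element of pre-order is the root; it splits in-order into left and right subtrees.
Root 30: left subtree has 1 node {7}, right has 9 {4, 24, 8, 34, 39, 17, 21, 32, 10}.
  Root 39: left subtree has 4 nodes {4, 24, 8, 34}, right has 4 {17, 21, 32, 10}.
    Root 4: left subtree has 0 nodes { }, right has 3 {24, 8, 34}.
      Root 34: left subtree has 2 nodes {24, 8}, right has 0 { }.
        Root 24: left subtree has 0 nodes { }, right has 1 {8}.
    Root 10: left subtree has 3 nodes {17, 21, 32}, right has 0 { }.
      Root 32: left subtree has 2 nodes {17, 21}, right has 0 { }.
        Root 17: left subtree has 0 nodes { }, right has 1 {21}.

7, 8, 24, 34, 4, 21, 17, 32, 10, 39, 30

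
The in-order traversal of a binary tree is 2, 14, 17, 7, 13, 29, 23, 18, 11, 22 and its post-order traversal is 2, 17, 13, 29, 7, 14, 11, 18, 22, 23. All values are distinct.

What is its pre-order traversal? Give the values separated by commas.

23, 14, 2, 7, 17, 29, 13, 22, 18, 11

The last element of post-order is the root; it splits in-order into left and right subtrees.
Root 23: left subtree has 6 nodes {2, 14, 17, 7, 13, 29}, right has 3 {18, 11, 22}.
  Root 14: left subtree has 1 node {2}, right has 4 {17, 7, 13, 29}.
    Root 7: left subtree has 1 node {17}, right has 2 {13, 29}.
      Root 29: left subtree has 1 node {13}, right has 0 { }.
  Root 22: left subtree has 2 nodes {18, 11}, right has 0 { }.
    Root 18: left subtree has 0 nodes { }, right has 1 {11}.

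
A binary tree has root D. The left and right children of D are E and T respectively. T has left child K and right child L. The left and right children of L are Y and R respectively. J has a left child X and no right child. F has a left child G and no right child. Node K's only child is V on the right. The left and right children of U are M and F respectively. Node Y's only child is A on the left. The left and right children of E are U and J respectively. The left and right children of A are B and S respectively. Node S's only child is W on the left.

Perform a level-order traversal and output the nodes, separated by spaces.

D E T U J K L M F X V Y R G A B S W

Level-order visits nodes level by level from the root, left to right within each level.
Level 0: D
Level 1: E, T
Level 2: U, J, K, L
Level 3: M, F, X, V, Y, R
Level 4: G, A
Level 5: B, S
Level 6: W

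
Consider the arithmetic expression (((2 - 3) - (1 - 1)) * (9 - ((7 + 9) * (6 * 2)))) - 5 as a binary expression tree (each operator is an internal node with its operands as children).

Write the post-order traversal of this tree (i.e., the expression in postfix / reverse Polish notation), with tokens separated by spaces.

2 3 - 1 1 - - 9 7 9 + 6 2 * * - * 5 -

Post-order on an expression tree gives postfix notation: for each operator, emit left operand, right operand, then the operator.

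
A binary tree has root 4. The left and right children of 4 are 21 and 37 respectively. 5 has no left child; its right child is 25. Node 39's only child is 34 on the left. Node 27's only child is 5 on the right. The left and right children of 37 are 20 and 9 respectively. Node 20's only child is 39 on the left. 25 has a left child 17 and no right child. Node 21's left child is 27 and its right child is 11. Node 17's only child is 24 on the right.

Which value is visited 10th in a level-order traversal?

Level-order visits nodes level by level from the root, left to right within each level.
Level 0: 4
Level 1: 21, 37
Level 2: 27, 11, 20, 9
Level 3: 5, 39
Level 4: 25, 34
Level 5: 17
Level 6: 24
Full level-order sequence: 4, 21, 37, 27, 11, 20, 9, 5, 39, 25, 34, 17, 24.

25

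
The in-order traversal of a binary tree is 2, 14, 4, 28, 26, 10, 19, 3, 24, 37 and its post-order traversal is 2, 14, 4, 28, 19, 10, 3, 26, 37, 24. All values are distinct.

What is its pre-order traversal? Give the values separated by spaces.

The last element of post-order is the root; it splits in-order into left and right subtrees.
Root 24: left subtree has 8 nodes {2, 14, 4, 28, 26, 10, 19, 3}, right has 1 {37}.
  Root 26: left subtree has 4 nodes {2, 14, 4, 28}, right has 3 {10, 19, 3}.
    Root 28: left subtree has 3 nodes {2, 14, 4}, right has 0 { }.
      Root 4: left subtree has 2 nodes {2, 14}, right has 0 { }.
        Root 14: left subtree has 1 node {2}, right has 0 { }.
    Root 3: left subtree has 2 nodes {10, 19}, right has 0 { }.
      Root 10: left subtree has 0 nodes { }, right has 1 {19}.

24 26 28 4 14 2 3 10 19 37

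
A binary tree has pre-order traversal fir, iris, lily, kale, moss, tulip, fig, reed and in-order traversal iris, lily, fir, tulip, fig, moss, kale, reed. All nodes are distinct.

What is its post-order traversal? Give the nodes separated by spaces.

lily iris fig tulip moss reed kale fir

The first element of pre-order is the root; it splits in-order into left and right subtrees.
Root fir: left subtree has 2 nodes {iris, lily}, right has 5 {tulip, fig, moss, kale, reed}.
  Root iris: left subtree has 0 nodes { }, right has 1 {lily}.
  Root kale: left subtree has 3 nodes {tulip, fig, moss}, right has 1 {reed}.
    Root moss: left subtree has 2 nodes {tulip, fig}, right has 0 { }.
      Root tulip: left subtree has 0 nodes { }, right has 1 {fig}.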